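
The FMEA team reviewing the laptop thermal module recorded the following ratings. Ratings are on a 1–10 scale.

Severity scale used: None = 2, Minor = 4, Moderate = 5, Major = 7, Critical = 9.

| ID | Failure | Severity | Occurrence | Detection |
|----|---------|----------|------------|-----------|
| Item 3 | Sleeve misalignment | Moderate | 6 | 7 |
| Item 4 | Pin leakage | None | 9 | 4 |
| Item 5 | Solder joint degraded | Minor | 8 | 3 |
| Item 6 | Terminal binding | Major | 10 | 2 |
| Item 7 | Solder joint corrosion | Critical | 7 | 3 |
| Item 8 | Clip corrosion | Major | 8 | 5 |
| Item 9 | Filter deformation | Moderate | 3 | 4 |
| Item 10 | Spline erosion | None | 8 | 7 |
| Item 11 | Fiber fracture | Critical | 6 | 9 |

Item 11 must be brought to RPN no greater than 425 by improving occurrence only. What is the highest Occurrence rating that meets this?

Item 11: S=9, O=6, D=9 → current RPN = 486.
Fixed product = 81. Need 81 × O ≤ 425, so O ≤ 425/81 = 5.25.
Maximum integer Occurrence rating = 5 (gives RPN 405; O=6 would give 486 > 425).

5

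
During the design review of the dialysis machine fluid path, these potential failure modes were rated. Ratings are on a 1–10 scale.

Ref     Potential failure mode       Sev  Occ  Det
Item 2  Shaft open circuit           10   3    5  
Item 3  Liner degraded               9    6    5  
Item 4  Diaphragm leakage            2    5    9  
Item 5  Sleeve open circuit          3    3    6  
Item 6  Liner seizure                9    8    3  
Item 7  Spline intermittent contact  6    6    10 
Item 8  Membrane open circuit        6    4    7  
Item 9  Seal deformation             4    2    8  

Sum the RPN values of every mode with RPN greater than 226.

630

RPN = Severity × Occurrence × Detection:
  Item 2: 10 × 3 × 5 = 150
  Item 3: 9 × 6 × 5 = 270
  Item 4: 2 × 5 × 9 = 90
  Item 5: 3 × 3 × 6 = 54
  Item 6: 9 × 8 × 3 = 216
  Item 7: 6 × 6 × 10 = 360
  Item 8: 6 × 4 × 7 = 168
  Item 9: 4 × 2 × 8 = 64
RPN > 226: Item 3 (270), Item 7 (360).
Sum: 270 + 360 = 630.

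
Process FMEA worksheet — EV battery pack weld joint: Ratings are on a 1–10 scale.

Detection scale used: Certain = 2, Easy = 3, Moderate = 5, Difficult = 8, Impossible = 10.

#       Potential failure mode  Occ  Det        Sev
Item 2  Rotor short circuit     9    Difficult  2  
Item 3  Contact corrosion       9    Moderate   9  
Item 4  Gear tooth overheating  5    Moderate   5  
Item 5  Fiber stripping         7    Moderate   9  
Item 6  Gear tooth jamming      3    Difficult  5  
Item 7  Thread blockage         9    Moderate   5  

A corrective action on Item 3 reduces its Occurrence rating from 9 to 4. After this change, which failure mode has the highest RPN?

RPN = Severity × Occurrence × Detection:
  Item 2: 2 × 9 × 8 = 144
  Item 3: 9 × 9 × 5 = 405
  Item 4: 5 × 5 × 5 = 125
  Item 5: 9 × 7 × 5 = 315
  Item 6: 5 × 3 × 8 = 120
  Item 7: 5 × 9 × 5 = 225
After action: Item 3 → 9 × 4 × 5 = 180.
Revised RPNs: Item 5=315, Item 7=225, Item 3=180, Item 2=144, Item 4=125, Item 6=120.
Highest is now Item 5 (315).

Item 5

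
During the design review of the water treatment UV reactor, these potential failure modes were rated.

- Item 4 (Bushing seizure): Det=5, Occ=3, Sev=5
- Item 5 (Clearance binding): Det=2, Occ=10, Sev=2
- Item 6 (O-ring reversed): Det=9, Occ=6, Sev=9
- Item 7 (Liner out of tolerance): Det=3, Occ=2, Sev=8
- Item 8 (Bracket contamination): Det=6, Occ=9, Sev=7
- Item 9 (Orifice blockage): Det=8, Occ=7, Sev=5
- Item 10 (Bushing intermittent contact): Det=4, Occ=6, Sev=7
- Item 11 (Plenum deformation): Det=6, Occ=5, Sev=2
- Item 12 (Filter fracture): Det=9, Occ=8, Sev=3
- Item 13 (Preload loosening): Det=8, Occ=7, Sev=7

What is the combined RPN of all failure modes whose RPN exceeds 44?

2103

RPN = Severity × Occurrence × Detection:
  Item 4: 5 × 3 × 5 = 75
  Item 5: 2 × 10 × 2 = 40
  Item 6: 9 × 6 × 9 = 486
  Item 7: 8 × 2 × 3 = 48
  Item 8: 7 × 9 × 6 = 378
  Item 9: 5 × 7 × 8 = 280
  Item 10: 7 × 6 × 4 = 168
  Item 11: 2 × 5 × 6 = 60
  Item 12: 3 × 8 × 9 = 216
  Item 13: 7 × 7 × 8 = 392
RPN > 44: Item 4 (75), Item 6 (486), Item 7 (48), Item 8 (378), Item 9 (280), Item 10 (168), Item 11 (60), Item 12 (216), Item 13 (392).
Sum: 75 + 486 + 48 + 378 + 280 + 168 + 60 + 216 + 392 = 2103.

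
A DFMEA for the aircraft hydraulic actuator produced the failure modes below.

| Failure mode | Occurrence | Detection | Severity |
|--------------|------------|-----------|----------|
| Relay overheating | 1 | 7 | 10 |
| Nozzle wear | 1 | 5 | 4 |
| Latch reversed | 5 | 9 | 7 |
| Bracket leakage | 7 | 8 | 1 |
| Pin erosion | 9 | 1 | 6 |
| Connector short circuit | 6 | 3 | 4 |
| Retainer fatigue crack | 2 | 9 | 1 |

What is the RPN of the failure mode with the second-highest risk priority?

RPN = Severity × Occurrence × Detection:
  Relay overheating: 10 × 1 × 7 = 70
  Nozzle wear: 4 × 1 × 5 = 20
  Latch reversed: 7 × 5 × 9 = 315
  Bracket leakage: 1 × 7 × 8 = 56
  Pin erosion: 6 × 9 × 1 = 54
  Connector short circuit: 4 × 6 × 3 = 72
  Retainer fatigue crack: 1 × 2 × 9 = 18
Sorted descending: 315, 72, 70, 56, 54, 20, 18.
The second-highest RPN is 72 (Connector short circuit).

72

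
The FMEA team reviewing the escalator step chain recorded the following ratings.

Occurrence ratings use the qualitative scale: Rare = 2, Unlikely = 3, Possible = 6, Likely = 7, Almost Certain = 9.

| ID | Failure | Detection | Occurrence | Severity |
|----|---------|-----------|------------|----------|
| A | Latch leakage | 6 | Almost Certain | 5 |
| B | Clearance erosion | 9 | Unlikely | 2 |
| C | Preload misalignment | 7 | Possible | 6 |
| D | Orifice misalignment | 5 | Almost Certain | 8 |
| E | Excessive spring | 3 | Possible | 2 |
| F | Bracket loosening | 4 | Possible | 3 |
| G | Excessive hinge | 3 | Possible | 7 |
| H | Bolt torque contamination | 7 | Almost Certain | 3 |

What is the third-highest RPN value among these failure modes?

252

RPN = Severity × Occurrence × Detection:
  A: 5 × 9 × 6 = 270
  B: 2 × 3 × 9 = 54
  C: 6 × 6 × 7 = 252
  D: 8 × 9 × 5 = 360
  E: 2 × 6 × 3 = 36
  F: 3 × 6 × 4 = 72
  G: 7 × 6 × 3 = 126
  H: 3 × 9 × 7 = 189
Sorted descending: 360, 270, 252, 189, 126, 72, 54, 36.
The third-highest RPN is 252 (C).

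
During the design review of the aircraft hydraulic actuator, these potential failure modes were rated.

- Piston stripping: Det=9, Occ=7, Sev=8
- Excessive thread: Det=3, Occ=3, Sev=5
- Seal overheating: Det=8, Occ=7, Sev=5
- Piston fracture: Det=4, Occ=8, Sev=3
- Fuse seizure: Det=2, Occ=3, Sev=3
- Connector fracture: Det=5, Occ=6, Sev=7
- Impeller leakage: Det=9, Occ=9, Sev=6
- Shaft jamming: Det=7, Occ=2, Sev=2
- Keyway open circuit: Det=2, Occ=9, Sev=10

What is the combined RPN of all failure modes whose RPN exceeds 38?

RPN = Severity × Occurrence × Detection:
  Piston stripping: 8 × 7 × 9 = 504
  Excessive thread: 5 × 3 × 3 = 45
  Seal overheating: 5 × 7 × 8 = 280
  Piston fracture: 3 × 8 × 4 = 96
  Fuse seizure: 3 × 3 × 2 = 18
  Connector fracture: 7 × 6 × 5 = 210
  Impeller leakage: 6 × 9 × 9 = 486
  Shaft jamming: 2 × 2 × 7 = 28
  Keyway open circuit: 10 × 9 × 2 = 180
RPN > 38: Piston stripping (504), Excessive thread (45), Seal overheating (280), Piston fracture (96), Connector fracture (210), Impeller leakage (486), Keyway open circuit (180).
Sum: 504 + 45 + 280 + 96 + 210 + 486 + 180 = 1801.

1801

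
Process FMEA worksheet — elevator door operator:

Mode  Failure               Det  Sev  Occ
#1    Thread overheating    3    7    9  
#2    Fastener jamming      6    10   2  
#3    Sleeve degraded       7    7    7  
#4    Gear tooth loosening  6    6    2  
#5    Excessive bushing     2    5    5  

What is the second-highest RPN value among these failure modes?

189

RPN = Severity × Occurrence × Detection:
  #1: 7 × 9 × 3 = 189
  #2: 10 × 2 × 6 = 120
  #3: 7 × 7 × 7 = 343
  #4: 6 × 2 × 6 = 72
  #5: 5 × 5 × 2 = 50
Sorted descending: 343, 189, 120, 72, 50.
The second-highest RPN is 189 (#1).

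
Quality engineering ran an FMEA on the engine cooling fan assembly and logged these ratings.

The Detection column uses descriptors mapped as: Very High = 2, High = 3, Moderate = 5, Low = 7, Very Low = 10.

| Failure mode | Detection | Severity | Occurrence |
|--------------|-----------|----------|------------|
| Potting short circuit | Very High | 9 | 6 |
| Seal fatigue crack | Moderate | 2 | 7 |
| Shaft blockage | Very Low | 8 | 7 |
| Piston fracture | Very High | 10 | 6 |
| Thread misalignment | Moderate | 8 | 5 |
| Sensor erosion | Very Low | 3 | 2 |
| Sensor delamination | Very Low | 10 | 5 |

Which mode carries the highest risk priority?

Shaft blockage

RPN = Severity × Occurrence × Detection:
  Potting short circuit: 9 × 6 × 2 = 108
  Seal fatigue crack: 2 × 7 × 5 = 70
  Shaft blockage: 8 × 7 × 10 = 560
  Piston fracture: 10 × 6 × 2 = 120
  Thread misalignment: 8 × 5 × 5 = 200
  Sensor erosion: 3 × 2 × 10 = 60
  Sensor delamination: 10 × 5 × 10 = 500
Highest RPN is 560 → Shaft blockage.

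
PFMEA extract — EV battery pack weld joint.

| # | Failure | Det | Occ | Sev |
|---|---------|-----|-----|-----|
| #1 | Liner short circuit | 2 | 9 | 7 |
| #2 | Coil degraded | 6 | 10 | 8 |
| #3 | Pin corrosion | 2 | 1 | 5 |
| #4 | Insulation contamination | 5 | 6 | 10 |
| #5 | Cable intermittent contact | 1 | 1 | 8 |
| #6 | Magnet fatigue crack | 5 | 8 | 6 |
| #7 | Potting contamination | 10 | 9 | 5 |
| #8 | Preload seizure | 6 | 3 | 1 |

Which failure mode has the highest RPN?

#2

RPN = Severity × Occurrence × Detection:
  #1: 7 × 9 × 2 = 126
  #2: 8 × 10 × 6 = 480
  #3: 5 × 1 × 2 = 10
  #4: 10 × 6 × 5 = 300
  #5: 8 × 1 × 1 = 8
  #6: 6 × 8 × 5 = 240
  #7: 5 × 9 × 10 = 450
  #8: 1 × 3 × 6 = 18
Highest RPN is 480 → #2.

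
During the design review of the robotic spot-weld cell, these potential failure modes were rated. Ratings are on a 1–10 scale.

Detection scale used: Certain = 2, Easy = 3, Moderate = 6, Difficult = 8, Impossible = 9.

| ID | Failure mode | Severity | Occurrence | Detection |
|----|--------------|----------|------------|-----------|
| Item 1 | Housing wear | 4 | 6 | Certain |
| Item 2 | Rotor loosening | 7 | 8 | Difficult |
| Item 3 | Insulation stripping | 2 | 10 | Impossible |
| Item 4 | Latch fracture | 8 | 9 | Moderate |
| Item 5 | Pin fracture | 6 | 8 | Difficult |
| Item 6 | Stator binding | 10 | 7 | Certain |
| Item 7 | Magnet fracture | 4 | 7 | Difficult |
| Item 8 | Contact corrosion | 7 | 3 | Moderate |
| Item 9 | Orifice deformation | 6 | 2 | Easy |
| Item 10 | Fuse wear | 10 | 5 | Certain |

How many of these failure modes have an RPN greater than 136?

RPN = Severity × Occurrence × Detection:
  Item 1: 4 × 6 × 2 = 48
  Item 2: 7 × 8 × 8 = 448
  Item 3: 2 × 10 × 9 = 180
  Item 4: 8 × 9 × 6 = 432
  Item 5: 6 × 8 × 8 = 384
  Item 6: 10 × 7 × 2 = 140
  Item 7: 4 × 7 × 8 = 224
  Item 8: 7 × 3 × 6 = 126
  Item 9: 6 × 2 × 3 = 36
  Item 10: 10 × 5 × 2 = 100
Modes with RPN > 136: Item 2 (448), Item 3 (180), Item 4 (432), Item 5 (384), Item 6 (140), Item 7 (224) → 6.

6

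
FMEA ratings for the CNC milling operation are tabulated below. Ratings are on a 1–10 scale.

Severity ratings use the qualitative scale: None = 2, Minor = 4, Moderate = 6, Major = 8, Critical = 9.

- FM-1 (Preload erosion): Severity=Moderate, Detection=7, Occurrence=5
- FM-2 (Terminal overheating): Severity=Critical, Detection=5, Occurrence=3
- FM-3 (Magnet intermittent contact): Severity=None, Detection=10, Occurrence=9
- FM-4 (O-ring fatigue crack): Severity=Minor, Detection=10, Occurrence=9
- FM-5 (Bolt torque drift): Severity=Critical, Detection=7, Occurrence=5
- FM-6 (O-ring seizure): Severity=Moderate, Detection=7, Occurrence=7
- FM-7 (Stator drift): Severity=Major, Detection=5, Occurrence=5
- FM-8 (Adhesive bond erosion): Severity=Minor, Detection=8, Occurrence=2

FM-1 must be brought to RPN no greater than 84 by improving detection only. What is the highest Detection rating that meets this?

2

FM-1: S=6, O=5, D=7 → current RPN = 210.
Fixed product = 30. Need 30 × D ≤ 84, so D ≤ 84/30 = 2.80.
Maximum integer Detection rating = 2 (gives RPN 60; D=3 would give 90 > 84).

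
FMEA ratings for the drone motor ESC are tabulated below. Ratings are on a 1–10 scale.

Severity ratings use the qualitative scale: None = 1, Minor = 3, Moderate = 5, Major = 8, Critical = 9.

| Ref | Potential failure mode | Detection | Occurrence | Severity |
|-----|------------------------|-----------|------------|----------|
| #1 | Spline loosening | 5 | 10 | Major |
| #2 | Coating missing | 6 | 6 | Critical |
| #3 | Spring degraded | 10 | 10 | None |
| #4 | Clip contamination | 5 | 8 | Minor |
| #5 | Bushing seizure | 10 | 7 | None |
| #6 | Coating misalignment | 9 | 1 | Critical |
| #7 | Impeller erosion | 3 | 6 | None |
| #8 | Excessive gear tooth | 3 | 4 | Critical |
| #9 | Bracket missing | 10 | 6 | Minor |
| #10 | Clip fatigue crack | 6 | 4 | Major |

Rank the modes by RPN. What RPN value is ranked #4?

RPN = Severity × Occurrence × Detection:
  #1: 8 × 10 × 5 = 400
  #2: 9 × 6 × 6 = 324
  #3: 1 × 10 × 10 = 100
  #4: 3 × 8 × 5 = 120
  #5: 1 × 7 × 10 = 70
  #6: 9 × 1 × 9 = 81
  #7: 1 × 6 × 3 = 18
  #8: 9 × 4 × 3 = 108
  #9: 3 × 6 × 10 = 180
  #10: 8 × 4 × 6 = 192
Sorted descending: 400, 324, 192, 180, 120, 108, 100, 81, 70, 18.
The fourth-highest RPN is 180 (#9).

180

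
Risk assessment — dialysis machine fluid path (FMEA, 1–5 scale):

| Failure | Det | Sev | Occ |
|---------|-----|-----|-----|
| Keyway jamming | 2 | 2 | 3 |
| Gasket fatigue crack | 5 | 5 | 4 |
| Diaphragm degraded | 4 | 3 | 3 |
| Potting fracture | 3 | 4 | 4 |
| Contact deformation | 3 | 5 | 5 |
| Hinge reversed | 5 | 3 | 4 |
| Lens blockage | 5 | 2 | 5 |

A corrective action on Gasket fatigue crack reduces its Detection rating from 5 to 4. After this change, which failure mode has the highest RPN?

Gasket fatigue crack

RPN = Severity × Occurrence × Detection:
  Keyway jamming: 2 × 3 × 2 = 12
  Gasket fatigue crack: 5 × 4 × 5 = 100
  Diaphragm degraded: 3 × 3 × 4 = 36
  Potting fracture: 4 × 4 × 3 = 48
  Contact deformation: 5 × 5 × 3 = 75
  Hinge reversed: 3 × 4 × 5 = 60
  Lens blockage: 2 × 5 × 5 = 50
After action: Gasket fatigue crack → 5 × 4 × 4 = 80.
Revised RPNs: Gasket fatigue crack=80, Contact deformation=75, Hinge reversed=60, Lens blockage=50, Potting fracture=48, Diaphragm degraded=36, Keyway jamming=12.
Highest is now Gasket fatigue crack (80).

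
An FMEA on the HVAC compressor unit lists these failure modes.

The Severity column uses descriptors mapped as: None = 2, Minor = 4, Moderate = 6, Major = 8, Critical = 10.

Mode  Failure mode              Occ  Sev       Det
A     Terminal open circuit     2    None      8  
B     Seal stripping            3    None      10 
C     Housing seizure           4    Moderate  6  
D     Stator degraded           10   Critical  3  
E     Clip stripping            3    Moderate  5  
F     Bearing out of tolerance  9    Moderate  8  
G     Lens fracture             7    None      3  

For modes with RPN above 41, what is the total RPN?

RPN = Severity × Occurrence × Detection:
  A: 2 × 2 × 8 = 32
  B: 2 × 3 × 10 = 60
  C: 6 × 4 × 6 = 144
  D: 10 × 10 × 3 = 300
  E: 6 × 3 × 5 = 90
  F: 6 × 9 × 8 = 432
  G: 2 × 7 × 3 = 42
RPN > 41: B (60), C (144), D (300), E (90), F (432), G (42).
Sum: 60 + 144 + 300 + 90 + 432 + 42 = 1068.

1068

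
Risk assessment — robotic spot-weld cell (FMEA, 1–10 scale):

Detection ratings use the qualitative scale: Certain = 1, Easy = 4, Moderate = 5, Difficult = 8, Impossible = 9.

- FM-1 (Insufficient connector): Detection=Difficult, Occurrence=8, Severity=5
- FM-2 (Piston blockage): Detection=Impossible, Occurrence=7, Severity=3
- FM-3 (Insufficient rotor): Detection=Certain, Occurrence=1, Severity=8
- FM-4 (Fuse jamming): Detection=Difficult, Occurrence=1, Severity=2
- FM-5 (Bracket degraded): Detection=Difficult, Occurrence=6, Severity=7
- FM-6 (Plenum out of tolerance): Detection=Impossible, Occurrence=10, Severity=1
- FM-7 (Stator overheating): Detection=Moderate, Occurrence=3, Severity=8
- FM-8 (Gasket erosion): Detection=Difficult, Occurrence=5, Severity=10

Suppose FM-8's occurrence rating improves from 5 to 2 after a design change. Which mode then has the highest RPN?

RPN = Severity × Occurrence × Detection:
  FM-1: 5 × 8 × 8 = 320
  FM-2: 3 × 7 × 9 = 189
  FM-3: 8 × 1 × 1 = 8
  FM-4: 2 × 1 × 8 = 16
  FM-5: 7 × 6 × 8 = 336
  FM-6: 1 × 10 × 9 = 90
  FM-7: 8 × 3 × 5 = 120
  FM-8: 10 × 5 × 8 = 400
After action: FM-8 → 10 × 2 × 8 = 160.
Revised RPNs: FM-5=336, FM-1=320, FM-2=189, FM-8=160, FM-7=120, FM-6=90, FM-4=16, FM-3=8.
Highest is now FM-5 (336).

FM-5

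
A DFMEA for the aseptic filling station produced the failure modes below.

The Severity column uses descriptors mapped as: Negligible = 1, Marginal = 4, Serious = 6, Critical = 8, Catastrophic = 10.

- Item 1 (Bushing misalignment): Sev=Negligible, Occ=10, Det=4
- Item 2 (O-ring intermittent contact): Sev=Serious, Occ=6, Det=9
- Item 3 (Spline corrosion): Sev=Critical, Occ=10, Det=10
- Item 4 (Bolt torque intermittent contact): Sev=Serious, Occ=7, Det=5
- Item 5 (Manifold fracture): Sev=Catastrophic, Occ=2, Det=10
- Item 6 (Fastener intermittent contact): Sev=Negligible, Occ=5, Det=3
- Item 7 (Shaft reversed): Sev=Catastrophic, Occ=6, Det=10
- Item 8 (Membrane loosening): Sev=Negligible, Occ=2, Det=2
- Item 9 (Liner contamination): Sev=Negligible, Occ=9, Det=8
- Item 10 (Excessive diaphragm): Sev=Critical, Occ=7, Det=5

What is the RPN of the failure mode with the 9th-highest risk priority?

RPN = Severity × Occurrence × Detection:
  Item 1: 1 × 10 × 4 = 40
  Item 2: 6 × 6 × 9 = 324
  Item 3: 8 × 10 × 10 = 800
  Item 4: 6 × 7 × 5 = 210
  Item 5: 10 × 2 × 10 = 200
  Item 6: 1 × 5 × 3 = 15
  Item 7: 10 × 6 × 10 = 600
  Item 8: 1 × 2 × 2 = 4
  Item 9: 1 × 9 × 8 = 72
  Item 10: 8 × 7 × 5 = 280
Sorted descending: 800, 600, 324, 280, 210, 200, 72, 40, 15, 4.
The 9th-highest RPN is 15 (Item 6).

15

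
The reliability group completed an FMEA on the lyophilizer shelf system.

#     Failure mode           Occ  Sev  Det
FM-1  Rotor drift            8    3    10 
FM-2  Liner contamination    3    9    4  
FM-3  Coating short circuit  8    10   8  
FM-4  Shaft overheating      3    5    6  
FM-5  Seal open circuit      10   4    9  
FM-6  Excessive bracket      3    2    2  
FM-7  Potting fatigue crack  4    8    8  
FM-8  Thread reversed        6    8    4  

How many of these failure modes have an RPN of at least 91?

RPN = Severity × Occurrence × Detection:
  FM-1: 3 × 8 × 10 = 240
  FM-2: 9 × 3 × 4 = 108
  FM-3: 10 × 8 × 8 = 640
  FM-4: 5 × 3 × 6 = 90
  FM-5: 4 × 10 × 9 = 360
  FM-6: 2 × 3 × 2 = 12
  FM-7: 8 × 4 × 8 = 256
  FM-8: 8 × 6 × 4 = 192
Modes with RPN ≥ 91: FM-1 (240), FM-2 (108), FM-3 (640), FM-5 (360), FM-7 (256), FM-8 (192) → 6.

6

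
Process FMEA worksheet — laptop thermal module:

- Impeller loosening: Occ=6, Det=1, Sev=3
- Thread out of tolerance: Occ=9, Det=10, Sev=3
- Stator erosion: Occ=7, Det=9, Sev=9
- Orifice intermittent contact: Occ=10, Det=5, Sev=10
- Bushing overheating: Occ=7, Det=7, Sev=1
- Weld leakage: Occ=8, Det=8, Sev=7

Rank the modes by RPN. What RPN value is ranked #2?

500

RPN = Severity × Occurrence × Detection:
  Impeller loosening: 3 × 6 × 1 = 18
  Thread out of tolerance: 3 × 9 × 10 = 270
  Stator erosion: 9 × 7 × 9 = 567
  Orifice intermittent contact: 10 × 10 × 5 = 500
  Bushing overheating: 1 × 7 × 7 = 49
  Weld leakage: 7 × 8 × 8 = 448
Sorted descending: 567, 500, 448, 270, 49, 18.
The second-highest RPN is 500 (Orifice intermittent contact).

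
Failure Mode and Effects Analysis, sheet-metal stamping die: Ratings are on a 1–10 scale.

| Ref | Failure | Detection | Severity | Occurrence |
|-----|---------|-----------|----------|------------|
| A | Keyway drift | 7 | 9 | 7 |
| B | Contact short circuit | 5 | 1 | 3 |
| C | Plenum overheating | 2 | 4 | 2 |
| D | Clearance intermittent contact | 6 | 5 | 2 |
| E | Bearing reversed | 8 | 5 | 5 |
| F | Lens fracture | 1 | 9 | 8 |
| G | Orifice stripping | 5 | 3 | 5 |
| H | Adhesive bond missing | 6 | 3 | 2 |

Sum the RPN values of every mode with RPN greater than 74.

RPN = Severity × Occurrence × Detection:
  A: 9 × 7 × 7 = 441
  B: 1 × 3 × 5 = 15
  C: 4 × 2 × 2 = 16
  D: 5 × 2 × 6 = 60
  E: 5 × 5 × 8 = 200
  F: 9 × 8 × 1 = 72
  G: 3 × 5 × 5 = 75
  H: 3 × 2 × 6 = 36
RPN > 74: A (441), E (200), G (75).
Sum: 441 + 200 + 75 = 716.

716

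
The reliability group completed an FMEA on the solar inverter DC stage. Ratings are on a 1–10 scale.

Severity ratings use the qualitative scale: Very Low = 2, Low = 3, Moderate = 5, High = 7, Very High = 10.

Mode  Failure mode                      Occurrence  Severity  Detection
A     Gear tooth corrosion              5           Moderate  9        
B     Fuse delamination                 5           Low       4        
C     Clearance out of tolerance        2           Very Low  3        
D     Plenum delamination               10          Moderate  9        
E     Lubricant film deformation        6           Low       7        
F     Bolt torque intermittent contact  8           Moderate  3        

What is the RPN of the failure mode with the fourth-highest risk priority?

120

RPN = Severity × Occurrence × Detection:
  A: 5 × 5 × 9 = 225
  B: 3 × 5 × 4 = 60
  C: 2 × 2 × 3 = 12
  D: 5 × 10 × 9 = 450
  E: 3 × 6 × 7 = 126
  F: 5 × 8 × 3 = 120
Sorted descending: 450, 225, 126, 120, 60, 12.
The fourth-highest RPN is 120 (F).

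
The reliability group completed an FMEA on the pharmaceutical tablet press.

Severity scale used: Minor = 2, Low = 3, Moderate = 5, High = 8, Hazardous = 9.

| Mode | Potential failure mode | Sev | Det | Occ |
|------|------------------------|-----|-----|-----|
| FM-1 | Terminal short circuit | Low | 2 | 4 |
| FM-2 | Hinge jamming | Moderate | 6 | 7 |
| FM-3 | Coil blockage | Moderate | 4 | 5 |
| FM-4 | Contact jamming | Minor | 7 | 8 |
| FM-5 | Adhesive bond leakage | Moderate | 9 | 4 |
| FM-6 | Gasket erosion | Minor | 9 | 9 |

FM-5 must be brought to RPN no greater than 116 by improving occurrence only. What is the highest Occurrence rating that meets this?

FM-5: S=5, O=4, D=9 → current RPN = 180.
Fixed product = 45. Need 45 × O ≤ 116, so O ≤ 116/45 = 2.58.
Maximum integer Occurrence rating = 2 (gives RPN 90; O=3 would give 135 > 116).

2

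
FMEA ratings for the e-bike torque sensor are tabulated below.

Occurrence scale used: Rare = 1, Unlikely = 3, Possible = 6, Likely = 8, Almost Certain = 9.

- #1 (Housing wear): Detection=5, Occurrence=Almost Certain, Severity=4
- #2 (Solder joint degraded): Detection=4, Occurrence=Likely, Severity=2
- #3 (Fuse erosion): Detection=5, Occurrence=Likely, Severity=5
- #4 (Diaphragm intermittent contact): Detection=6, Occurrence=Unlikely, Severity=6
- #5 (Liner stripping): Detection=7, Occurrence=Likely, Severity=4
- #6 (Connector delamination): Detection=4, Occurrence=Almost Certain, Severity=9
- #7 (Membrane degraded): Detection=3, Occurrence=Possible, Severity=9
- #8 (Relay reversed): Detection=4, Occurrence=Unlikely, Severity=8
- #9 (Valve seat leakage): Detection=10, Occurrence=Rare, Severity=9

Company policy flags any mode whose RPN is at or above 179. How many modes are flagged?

4

RPN = Severity × Occurrence × Detection:
  #1: 4 × 9 × 5 = 180
  #2: 2 × 8 × 4 = 64
  #3: 5 × 8 × 5 = 200
  #4: 6 × 3 × 6 = 108
  #5: 4 × 8 × 7 = 224
  #6: 9 × 9 × 4 = 324
  #7: 9 × 6 × 3 = 162
  #8: 8 × 3 × 4 = 96
  #9: 9 × 1 × 10 = 90
Modes with RPN ≥ 179: #1 (180), #3 (200), #5 (224), #6 (324) → 4.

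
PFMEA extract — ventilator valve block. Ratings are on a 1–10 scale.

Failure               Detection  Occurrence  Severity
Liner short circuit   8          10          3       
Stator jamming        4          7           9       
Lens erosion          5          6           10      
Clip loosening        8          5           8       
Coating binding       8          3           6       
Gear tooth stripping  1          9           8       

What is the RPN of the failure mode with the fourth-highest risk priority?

RPN = Severity × Occurrence × Detection:
  Liner short circuit: 3 × 10 × 8 = 240
  Stator jamming: 9 × 7 × 4 = 252
  Lens erosion: 10 × 6 × 5 = 300
  Clip loosening: 8 × 5 × 8 = 320
  Coating binding: 6 × 3 × 8 = 144
  Gear tooth stripping: 8 × 9 × 1 = 72
Sorted descending: 320, 300, 252, 240, 144, 72.
The fourth-highest RPN is 240 (Liner short circuit).

240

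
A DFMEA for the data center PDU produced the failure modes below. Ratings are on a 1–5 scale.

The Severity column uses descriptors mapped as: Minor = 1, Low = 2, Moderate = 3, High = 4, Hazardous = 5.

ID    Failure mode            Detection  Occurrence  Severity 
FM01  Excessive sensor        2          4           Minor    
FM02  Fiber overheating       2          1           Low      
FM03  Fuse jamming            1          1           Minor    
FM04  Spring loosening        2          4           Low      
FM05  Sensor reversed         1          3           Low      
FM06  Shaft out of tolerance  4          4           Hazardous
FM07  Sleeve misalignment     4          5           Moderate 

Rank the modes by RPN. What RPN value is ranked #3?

RPN = Severity × Occurrence × Detection:
  FM01: 1 × 4 × 2 = 8
  FM02: 2 × 1 × 2 = 4
  FM03: 1 × 1 × 1 = 1
  FM04: 2 × 4 × 2 = 16
  FM05: 2 × 3 × 1 = 6
  FM06: 5 × 4 × 4 = 80
  FM07: 3 × 5 × 4 = 60
Sorted descending: 80, 60, 16, 8, 6, 4, 1.
The third-highest RPN is 16 (FM04).

16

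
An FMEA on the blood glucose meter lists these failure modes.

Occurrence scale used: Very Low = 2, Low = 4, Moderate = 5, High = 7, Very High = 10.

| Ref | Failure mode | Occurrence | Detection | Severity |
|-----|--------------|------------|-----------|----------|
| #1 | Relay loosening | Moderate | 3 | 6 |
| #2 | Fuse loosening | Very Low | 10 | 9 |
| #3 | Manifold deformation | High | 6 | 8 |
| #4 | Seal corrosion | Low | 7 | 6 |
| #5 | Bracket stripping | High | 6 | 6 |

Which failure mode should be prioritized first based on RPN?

#3

RPN = Severity × Occurrence × Detection:
  #1: 6 × 5 × 3 = 90
  #2: 9 × 2 × 10 = 180
  #3: 8 × 7 × 6 = 336
  #4: 6 × 4 × 7 = 168
  #5: 6 × 7 × 6 = 252
Highest RPN is 336 → #3.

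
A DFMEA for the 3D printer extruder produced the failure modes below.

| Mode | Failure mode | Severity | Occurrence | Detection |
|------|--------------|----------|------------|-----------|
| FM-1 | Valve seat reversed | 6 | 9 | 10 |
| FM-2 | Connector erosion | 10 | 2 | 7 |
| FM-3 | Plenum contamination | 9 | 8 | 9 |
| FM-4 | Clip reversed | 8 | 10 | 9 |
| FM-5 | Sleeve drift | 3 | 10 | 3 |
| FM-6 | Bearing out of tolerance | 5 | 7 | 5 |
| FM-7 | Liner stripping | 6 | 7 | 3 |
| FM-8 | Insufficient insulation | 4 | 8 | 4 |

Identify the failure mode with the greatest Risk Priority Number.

RPN = Severity × Occurrence × Detection:
  FM-1: 6 × 9 × 10 = 540
  FM-2: 10 × 2 × 7 = 140
  FM-3: 9 × 8 × 9 = 648
  FM-4: 8 × 10 × 9 = 720
  FM-5: 3 × 10 × 3 = 90
  FM-6: 5 × 7 × 5 = 175
  FM-7: 6 × 7 × 3 = 126
  FM-8: 4 × 8 × 4 = 128
Highest RPN is 720 → FM-4.

FM-4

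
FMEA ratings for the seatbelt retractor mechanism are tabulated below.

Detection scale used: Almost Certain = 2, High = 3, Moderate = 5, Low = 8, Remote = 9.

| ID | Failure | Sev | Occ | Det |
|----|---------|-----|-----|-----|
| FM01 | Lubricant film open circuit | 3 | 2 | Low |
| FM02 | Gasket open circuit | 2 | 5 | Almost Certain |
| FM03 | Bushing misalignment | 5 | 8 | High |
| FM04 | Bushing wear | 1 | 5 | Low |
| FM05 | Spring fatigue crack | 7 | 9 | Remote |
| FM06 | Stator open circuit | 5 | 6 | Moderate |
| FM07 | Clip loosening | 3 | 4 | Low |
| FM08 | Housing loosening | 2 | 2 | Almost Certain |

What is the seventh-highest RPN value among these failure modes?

20

RPN = Severity × Occurrence × Detection:
  FM01: 3 × 2 × 8 = 48
  FM02: 2 × 5 × 2 = 20
  FM03: 5 × 8 × 3 = 120
  FM04: 1 × 5 × 8 = 40
  FM05: 7 × 9 × 9 = 567
  FM06: 5 × 6 × 5 = 150
  FM07: 3 × 4 × 8 = 96
  FM08: 2 × 2 × 2 = 8
Sorted descending: 567, 150, 120, 96, 48, 40, 20, 8.
The seventh-highest RPN is 20 (FM02).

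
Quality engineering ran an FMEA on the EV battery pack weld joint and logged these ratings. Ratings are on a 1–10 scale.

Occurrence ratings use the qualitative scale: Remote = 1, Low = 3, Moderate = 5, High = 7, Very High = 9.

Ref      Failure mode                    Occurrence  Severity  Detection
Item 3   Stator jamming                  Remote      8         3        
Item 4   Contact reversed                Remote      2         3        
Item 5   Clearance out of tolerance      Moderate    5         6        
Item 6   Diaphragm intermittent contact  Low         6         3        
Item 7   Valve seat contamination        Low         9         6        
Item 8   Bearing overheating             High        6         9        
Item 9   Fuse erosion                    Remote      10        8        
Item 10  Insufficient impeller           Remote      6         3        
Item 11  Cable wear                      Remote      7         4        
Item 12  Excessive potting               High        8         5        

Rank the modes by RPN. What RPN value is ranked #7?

28

RPN = Severity × Occurrence × Detection:
  Item 3: 8 × 1 × 3 = 24
  Item 4: 2 × 1 × 3 = 6
  Item 5: 5 × 5 × 6 = 150
  Item 6: 6 × 3 × 3 = 54
  Item 7: 9 × 3 × 6 = 162
  Item 8: 6 × 7 × 9 = 378
  Item 9: 10 × 1 × 8 = 80
  Item 10: 6 × 1 × 3 = 18
  Item 11: 7 × 1 × 4 = 28
  Item 12: 8 × 7 × 5 = 280
Sorted descending: 378, 280, 162, 150, 80, 54, 28, 24, 18, 6.
The seventh-highest RPN is 28 (Item 11).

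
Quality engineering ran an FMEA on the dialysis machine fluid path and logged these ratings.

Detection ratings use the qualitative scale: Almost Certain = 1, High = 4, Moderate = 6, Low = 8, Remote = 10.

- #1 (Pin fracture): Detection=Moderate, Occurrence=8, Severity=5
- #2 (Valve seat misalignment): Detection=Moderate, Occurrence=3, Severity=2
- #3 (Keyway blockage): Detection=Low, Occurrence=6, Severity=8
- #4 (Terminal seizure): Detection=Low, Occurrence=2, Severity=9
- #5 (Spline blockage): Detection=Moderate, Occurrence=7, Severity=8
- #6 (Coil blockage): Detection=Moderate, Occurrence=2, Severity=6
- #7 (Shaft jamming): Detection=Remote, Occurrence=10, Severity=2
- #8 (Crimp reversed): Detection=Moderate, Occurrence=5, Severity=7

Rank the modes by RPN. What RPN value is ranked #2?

RPN = Severity × Occurrence × Detection:
  #1: 5 × 8 × 6 = 240
  #2: 2 × 3 × 6 = 36
  #3: 8 × 6 × 8 = 384
  #4: 9 × 2 × 8 = 144
  #5: 8 × 7 × 6 = 336
  #6: 6 × 2 × 6 = 72
  #7: 2 × 10 × 10 = 200
  #8: 7 × 5 × 6 = 210
Sorted descending: 384, 336, 240, 210, 200, 144, 72, 36.
The second-highest RPN is 336 (#5).

336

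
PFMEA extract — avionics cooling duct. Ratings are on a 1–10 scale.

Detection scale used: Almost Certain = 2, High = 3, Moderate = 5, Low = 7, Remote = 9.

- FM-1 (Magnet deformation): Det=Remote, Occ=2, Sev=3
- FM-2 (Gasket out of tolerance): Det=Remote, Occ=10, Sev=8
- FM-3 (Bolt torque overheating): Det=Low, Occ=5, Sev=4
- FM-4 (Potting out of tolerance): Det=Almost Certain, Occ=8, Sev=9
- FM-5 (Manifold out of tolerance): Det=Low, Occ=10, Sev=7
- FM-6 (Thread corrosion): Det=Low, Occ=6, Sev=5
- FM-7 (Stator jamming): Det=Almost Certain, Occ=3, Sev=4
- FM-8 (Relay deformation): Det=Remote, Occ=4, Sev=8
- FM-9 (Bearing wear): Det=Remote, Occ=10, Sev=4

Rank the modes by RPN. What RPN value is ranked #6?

RPN = Severity × Occurrence × Detection:
  FM-1: 3 × 2 × 9 = 54
  FM-2: 8 × 10 × 9 = 720
  FM-3: 4 × 5 × 7 = 140
  FM-4: 9 × 8 × 2 = 144
  FM-5: 7 × 10 × 7 = 490
  FM-6: 5 × 6 × 7 = 210
  FM-7: 4 × 3 × 2 = 24
  FM-8: 8 × 4 × 9 = 288
  FM-9: 4 × 10 × 9 = 360
Sorted descending: 720, 490, 360, 288, 210, 144, 140, 54, 24.
The sixth-highest RPN is 144 (FM-4).

144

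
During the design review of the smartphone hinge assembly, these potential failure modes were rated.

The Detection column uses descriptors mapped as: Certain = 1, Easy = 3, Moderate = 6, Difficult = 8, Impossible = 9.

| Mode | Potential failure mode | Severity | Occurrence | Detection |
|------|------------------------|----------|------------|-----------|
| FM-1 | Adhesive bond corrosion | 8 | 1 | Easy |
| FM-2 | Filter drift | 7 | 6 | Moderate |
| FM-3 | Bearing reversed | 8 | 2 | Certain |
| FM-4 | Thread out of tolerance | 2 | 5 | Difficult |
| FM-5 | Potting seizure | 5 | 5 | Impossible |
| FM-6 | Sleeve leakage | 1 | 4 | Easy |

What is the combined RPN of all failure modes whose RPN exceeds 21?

581

RPN = Severity × Occurrence × Detection:
  FM-1: 8 × 1 × 3 = 24
  FM-2: 7 × 6 × 6 = 252
  FM-3: 8 × 2 × 1 = 16
  FM-4: 2 × 5 × 8 = 80
  FM-5: 5 × 5 × 9 = 225
  FM-6: 1 × 4 × 3 = 12
RPN > 21: FM-1 (24), FM-2 (252), FM-4 (80), FM-5 (225).
Sum: 24 + 252 + 80 + 225 = 581.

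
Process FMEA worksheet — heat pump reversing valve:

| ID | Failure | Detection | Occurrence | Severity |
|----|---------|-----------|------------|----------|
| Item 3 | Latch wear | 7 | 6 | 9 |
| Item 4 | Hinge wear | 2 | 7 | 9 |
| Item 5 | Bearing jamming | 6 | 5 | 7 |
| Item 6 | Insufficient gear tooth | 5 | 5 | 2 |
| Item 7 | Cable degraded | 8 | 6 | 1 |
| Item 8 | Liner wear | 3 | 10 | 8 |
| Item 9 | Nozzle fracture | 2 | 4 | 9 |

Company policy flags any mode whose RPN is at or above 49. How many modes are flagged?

RPN = Severity × Occurrence × Detection:
  Item 3: 9 × 6 × 7 = 378
  Item 4: 9 × 7 × 2 = 126
  Item 5: 7 × 5 × 6 = 210
  Item 6: 2 × 5 × 5 = 50
  Item 7: 1 × 6 × 8 = 48
  Item 8: 8 × 10 × 3 = 240
  Item 9: 9 × 4 × 2 = 72
Modes with RPN ≥ 49: Item 3 (378), Item 4 (126), Item 5 (210), Item 6 (50), Item 8 (240), Item 9 (72) → 6.

6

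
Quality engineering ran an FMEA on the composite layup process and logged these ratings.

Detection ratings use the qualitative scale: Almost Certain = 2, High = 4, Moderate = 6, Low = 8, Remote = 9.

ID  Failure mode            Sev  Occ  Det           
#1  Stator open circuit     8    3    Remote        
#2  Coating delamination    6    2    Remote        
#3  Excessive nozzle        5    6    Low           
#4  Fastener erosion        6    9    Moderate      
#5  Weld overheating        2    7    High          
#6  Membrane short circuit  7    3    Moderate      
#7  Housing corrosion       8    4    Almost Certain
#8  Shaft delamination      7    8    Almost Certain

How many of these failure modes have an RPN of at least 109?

5

RPN = Severity × Occurrence × Detection:
  #1: 8 × 3 × 9 = 216
  #2: 6 × 2 × 9 = 108
  #3: 5 × 6 × 8 = 240
  #4: 6 × 9 × 6 = 324
  #5: 2 × 7 × 4 = 56
  #6: 7 × 3 × 6 = 126
  #7: 8 × 4 × 2 = 64
  #8: 7 × 8 × 2 = 112
Modes with RPN ≥ 109: #1 (216), #3 (240), #4 (324), #6 (126), #8 (112) → 5.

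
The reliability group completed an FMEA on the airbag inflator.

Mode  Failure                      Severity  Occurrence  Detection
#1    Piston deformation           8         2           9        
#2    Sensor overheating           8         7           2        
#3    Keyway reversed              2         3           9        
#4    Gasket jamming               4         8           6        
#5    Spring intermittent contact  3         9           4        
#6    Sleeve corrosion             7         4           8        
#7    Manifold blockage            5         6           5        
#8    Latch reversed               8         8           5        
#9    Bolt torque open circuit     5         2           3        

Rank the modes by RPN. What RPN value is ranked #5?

RPN = Severity × Occurrence × Detection:
  #1: 8 × 2 × 9 = 144
  #2: 8 × 7 × 2 = 112
  #3: 2 × 3 × 9 = 54
  #4: 4 × 8 × 6 = 192
  #5: 3 × 9 × 4 = 108
  #6: 7 × 4 × 8 = 224
  #7: 5 × 6 × 5 = 150
  #8: 8 × 8 × 5 = 320
  #9: 5 × 2 × 3 = 30
Sorted descending: 320, 224, 192, 150, 144, 112, 108, 54, 30.
The fifth-highest RPN is 144 (#1).

144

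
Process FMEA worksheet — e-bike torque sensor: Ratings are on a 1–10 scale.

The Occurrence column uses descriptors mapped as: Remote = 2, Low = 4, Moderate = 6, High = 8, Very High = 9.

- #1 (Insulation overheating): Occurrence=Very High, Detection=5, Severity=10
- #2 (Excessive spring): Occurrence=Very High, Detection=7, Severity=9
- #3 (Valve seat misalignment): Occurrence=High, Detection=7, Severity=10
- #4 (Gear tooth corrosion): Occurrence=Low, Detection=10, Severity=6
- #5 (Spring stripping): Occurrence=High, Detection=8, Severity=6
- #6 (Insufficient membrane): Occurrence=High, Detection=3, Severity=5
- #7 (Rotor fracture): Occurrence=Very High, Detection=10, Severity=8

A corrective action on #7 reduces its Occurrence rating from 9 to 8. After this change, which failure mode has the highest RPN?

RPN = Severity × Occurrence × Detection:
  #1: 10 × 9 × 5 = 450
  #2: 9 × 9 × 7 = 567
  #3: 10 × 8 × 7 = 560
  #4: 6 × 4 × 10 = 240
  #5: 6 × 8 × 8 = 384
  #6: 5 × 8 × 3 = 120
  #7: 8 × 9 × 10 = 720
After action: #7 → 8 × 8 × 10 = 640.
Revised RPNs: #7=640, #2=567, #3=560, #1=450, #5=384, #4=240, #6=120.
Highest is now #7 (640).

#7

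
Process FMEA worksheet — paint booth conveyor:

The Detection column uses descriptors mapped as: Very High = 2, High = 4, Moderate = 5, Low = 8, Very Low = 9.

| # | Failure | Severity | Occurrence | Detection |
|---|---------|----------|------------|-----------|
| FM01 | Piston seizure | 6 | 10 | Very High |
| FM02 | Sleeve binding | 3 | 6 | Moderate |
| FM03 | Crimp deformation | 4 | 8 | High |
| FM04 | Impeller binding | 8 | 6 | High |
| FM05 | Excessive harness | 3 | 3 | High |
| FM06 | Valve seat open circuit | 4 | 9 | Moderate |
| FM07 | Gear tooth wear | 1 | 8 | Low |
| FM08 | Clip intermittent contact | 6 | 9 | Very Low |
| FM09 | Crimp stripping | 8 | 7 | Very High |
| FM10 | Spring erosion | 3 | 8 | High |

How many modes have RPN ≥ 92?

RPN = Severity × Occurrence × Detection:
  FM01: 6 × 10 × 2 = 120
  FM02: 3 × 6 × 5 = 90
  FM03: 4 × 8 × 4 = 128
  FM04: 8 × 6 × 4 = 192
  FM05: 3 × 3 × 4 = 36
  FM06: 4 × 9 × 5 = 180
  FM07: 1 × 8 × 8 = 64
  FM08: 6 × 9 × 9 = 486
  FM09: 8 × 7 × 2 = 112
  FM10: 3 × 8 × 4 = 96
Modes with RPN ≥ 92: FM01 (120), FM03 (128), FM04 (192), FM06 (180), FM08 (486), FM09 (112), FM10 (96) → 7.

7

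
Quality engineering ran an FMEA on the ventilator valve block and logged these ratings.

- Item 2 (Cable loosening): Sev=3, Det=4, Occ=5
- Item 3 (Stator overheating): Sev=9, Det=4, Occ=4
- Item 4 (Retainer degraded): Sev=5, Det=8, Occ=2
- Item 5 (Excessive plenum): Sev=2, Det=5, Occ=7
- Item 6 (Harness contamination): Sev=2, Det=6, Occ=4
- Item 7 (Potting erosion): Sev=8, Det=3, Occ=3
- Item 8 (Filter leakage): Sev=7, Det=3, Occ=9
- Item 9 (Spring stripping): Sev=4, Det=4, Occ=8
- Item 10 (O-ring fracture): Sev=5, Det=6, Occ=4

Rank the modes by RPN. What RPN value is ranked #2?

144

RPN = Severity × Occurrence × Detection:
  Item 2: 3 × 5 × 4 = 60
  Item 3: 9 × 4 × 4 = 144
  Item 4: 5 × 2 × 8 = 80
  Item 5: 2 × 7 × 5 = 70
  Item 6: 2 × 4 × 6 = 48
  Item 7: 8 × 3 × 3 = 72
  Item 8: 7 × 9 × 3 = 189
  Item 9: 4 × 8 × 4 = 128
  Item 10: 5 × 4 × 6 = 120
Sorted descending: 189, 144, 128, 120, 80, 72, 70, 60, 48.
The second-highest RPN is 144 (Item 3).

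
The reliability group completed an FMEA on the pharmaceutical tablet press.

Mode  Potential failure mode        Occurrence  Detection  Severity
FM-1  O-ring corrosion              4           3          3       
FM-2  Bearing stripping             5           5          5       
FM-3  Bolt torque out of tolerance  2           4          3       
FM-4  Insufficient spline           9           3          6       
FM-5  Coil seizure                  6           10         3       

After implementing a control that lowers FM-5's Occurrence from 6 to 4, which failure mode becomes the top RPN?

RPN = Severity × Occurrence × Detection:
  FM-1: 3 × 4 × 3 = 36
  FM-2: 5 × 5 × 5 = 125
  FM-3: 3 × 2 × 4 = 24
  FM-4: 6 × 9 × 3 = 162
  FM-5: 3 × 6 × 10 = 180
After action: FM-5 → 3 × 4 × 10 = 120.
Revised RPNs: FM-4=162, FM-2=125, FM-5=120, FM-1=36, FM-3=24.
Highest is now FM-4 (162).

FM-4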